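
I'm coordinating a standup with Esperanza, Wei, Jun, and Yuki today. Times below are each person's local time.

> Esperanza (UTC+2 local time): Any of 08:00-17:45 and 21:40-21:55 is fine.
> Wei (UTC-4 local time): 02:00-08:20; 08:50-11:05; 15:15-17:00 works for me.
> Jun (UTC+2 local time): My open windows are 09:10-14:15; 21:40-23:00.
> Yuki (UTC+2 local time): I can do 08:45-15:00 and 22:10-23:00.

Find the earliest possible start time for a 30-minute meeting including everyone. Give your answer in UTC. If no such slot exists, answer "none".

07:10

Esperanza in UTC: 06:00-15:45, 19:40-19:55 (subtract 2h to convert from UTC+2).
Wei in UTC: 06:00-12:20, 12:50-15:05, 19:15-21:00 (add 4h to convert from UTC-4).
Jun in UTC: 07:10-12:15, 19:40-21:00 (subtract 2h to convert from UTC+2).
Yuki in UTC: 06:45-13:00, 20:10-21:00 (subtract 2h to convert from UTC+2).
Esperanza ∩ Wei: 06:00-12:20, 12:50-15:05, 19:40-19:55.
Esperanza ∩ Wei ∩ Jun: 07:10-12:15, 19:40-19:55.
Esperanza ∩ Wei ∩ Jun ∩ Yuki: 07:10-12:15.
Those are the intersection windows.
The first common window of at least 30 minutes is 07:10-12:15, so the earliest start is 07:10.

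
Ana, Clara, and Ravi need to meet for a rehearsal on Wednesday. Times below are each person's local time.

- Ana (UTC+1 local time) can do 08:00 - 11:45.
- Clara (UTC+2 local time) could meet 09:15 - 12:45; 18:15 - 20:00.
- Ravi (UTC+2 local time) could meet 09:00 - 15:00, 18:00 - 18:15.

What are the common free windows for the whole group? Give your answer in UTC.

Ana in UTC: 07:00-10:45 (subtract 1h to convert from UTC+1).
Clara in UTC: 07:15-10:45, 16:15-18:00 (subtract 2h to convert from UTC+2).
Ravi in UTC: 07:00-13:00, 16:00-16:15 (subtract 2h to convert from UTC+2).
Ana ∩ Clara: 07:15-10:45.
Ana ∩ Clara ∩ Ravi: 07:15-10:45.

07:15-10:45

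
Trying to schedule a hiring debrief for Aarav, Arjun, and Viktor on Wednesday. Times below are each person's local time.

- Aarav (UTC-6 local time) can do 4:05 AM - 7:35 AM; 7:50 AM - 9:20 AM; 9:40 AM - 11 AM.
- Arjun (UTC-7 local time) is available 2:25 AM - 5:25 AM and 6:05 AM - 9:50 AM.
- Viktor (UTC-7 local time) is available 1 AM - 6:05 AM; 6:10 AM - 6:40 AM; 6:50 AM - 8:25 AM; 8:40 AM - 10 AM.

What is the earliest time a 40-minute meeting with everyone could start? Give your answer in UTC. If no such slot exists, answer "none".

Aarav in UTC: 10:05-13:35, 13:50-15:20, 15:40-17:00 (add 6h to convert from UTC-6).
Arjun in UTC: 09:25-12:25, 13:05-16:50 (add 7h to convert from UTC-7).
Viktor in UTC: 08:00-13:05, 13:10-13:40, 13:50-15:25, 15:40-17:00 (add 7h to convert from UTC-7).
Aarav ∩ Arjun: 10:05-12:25, 13:05-13:35, 13:50-15:20, 15:40-16:50.
Aarav ∩ Arjun ∩ Viktor: 10:05-12:25, 13:10-13:35, 13:50-15:20, 15:40-16:50.
So the common availability across everyone is 10:05-12:25, 13:10-13:35, 13:50-15:20, 15:40-16:50.
The first common window of at least 40 minutes is 10:05-12:25, so the earliest start is 10:05.

10:05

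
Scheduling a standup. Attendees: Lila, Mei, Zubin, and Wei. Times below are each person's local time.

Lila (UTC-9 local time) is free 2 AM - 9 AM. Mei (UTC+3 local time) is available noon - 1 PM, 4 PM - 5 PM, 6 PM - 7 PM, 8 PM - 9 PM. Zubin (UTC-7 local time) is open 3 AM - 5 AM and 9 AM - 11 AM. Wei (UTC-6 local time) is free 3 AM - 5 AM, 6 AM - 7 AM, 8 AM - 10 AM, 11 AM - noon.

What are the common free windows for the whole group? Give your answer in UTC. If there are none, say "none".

Lila in UTC: 11:00-18:00 (add 9h to convert from UTC-9).
Mei in UTC: 09:00-10:00, 13:00-14:00, 15:00-16:00, 17:00-18:00 (subtract 3h to convert from UTC+3).
Zubin in UTC: 10:00-12:00, 16:00-18:00 (add 7h to convert from UTC-7).
Wei in UTC: 09:00-11:00, 12:00-13:00, 14:00-16:00, 17:00-18:00 (add 6h to convert from UTC-6).
Lila ∩ Mei: 13:00-14:00, 15:00-16:00, 17:00-18:00.
Lila ∩ Mei ∩ Zubin: 17:00-18:00.
Lila ∩ Mei ∩ Zubin ∩ Wei: 17:00-18:00.

17:00-18:00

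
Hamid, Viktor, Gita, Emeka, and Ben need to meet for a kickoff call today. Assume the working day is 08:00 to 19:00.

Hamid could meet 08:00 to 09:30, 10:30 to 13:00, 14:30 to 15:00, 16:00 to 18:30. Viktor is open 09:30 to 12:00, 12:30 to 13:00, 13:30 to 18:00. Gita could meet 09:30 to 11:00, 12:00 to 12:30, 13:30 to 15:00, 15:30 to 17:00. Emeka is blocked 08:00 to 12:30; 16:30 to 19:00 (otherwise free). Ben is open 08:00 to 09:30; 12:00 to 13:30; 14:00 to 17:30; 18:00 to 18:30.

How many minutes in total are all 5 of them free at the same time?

Hamid free: 08:00-09:30, 10:30-13:00, 14:30-15:00, 16:00-18:30.
Viktor free: 09:30-12:00, 12:30-13:00, 13:30-18:00.
Gita free: 09:30-11:00, 12:00-12:30, 13:30-15:00, 15:30-17:00.
Emeka free: 12:30-16:30 (invert busy blocks within the working day).
Ben free: 08:00-09:30, 12:00-13:30, 14:00-17:30, 18:00-18:30.
Hamid ∩ Viktor: 10:30-12:00, 12:30-13:00, 14:30-15:00, 16:00-18:00.
Hamid ∩ Viktor ∩ Gita: 10:30-11:00, 14:30-15:00, 16:00-17:00.
Hamid ∩ Viktor ∩ Gita ∩ Emeka: 14:30-15:00, 16:00-16:30.
Hamid ∩ Viktor ∩ Gita ∩ Emeka ∩ Ben: 14:30-15:00, 16:00-16:30.
Summing the common windows: 30 + 30 = 60 minutes.

60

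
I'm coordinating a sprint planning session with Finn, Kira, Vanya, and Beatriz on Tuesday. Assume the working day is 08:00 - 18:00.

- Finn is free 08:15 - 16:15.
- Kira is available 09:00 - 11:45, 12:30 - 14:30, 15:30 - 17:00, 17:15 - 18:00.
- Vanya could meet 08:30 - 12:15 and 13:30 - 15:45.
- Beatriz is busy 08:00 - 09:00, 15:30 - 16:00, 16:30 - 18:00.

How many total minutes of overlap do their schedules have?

225

Finn free: 08:15-16:15.
Kira free: 09:00-11:45, 12:30-14:30, 15:30-17:00, 17:15-18:00.
Vanya free: 08:30-12:15, 13:30-15:45.
Beatriz free: 09:00-15:30, 16:00-16:30 (invert busy blocks within the working day).
Finn ∩ Kira: 09:00-11:45, 12:30-14:30, 15:30-16:15.
Finn ∩ Kira ∩ Vanya: 09:00-11:45, 13:30-14:30, 15:30-15:45.
Finn ∩ Kira ∩ Vanya ∩ Beatriz: 09:00-11:45, 13:30-14:30.
Those are the intersection windows.
Summing the common windows: 165 + 60 = 225 minutes.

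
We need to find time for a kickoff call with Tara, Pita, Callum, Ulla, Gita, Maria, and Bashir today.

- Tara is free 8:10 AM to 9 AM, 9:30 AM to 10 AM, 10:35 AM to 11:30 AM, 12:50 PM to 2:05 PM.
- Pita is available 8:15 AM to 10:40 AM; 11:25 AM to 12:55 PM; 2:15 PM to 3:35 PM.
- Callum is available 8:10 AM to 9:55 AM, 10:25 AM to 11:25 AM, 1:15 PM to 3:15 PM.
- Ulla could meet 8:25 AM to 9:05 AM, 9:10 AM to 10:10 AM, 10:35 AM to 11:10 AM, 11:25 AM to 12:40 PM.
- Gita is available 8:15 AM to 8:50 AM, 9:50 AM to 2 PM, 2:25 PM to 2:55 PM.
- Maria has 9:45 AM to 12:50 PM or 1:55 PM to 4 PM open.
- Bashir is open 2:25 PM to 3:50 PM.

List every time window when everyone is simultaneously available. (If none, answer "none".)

Tara ∩ Pita: 08:15-09:00, 09:30-10:00, 10:35-10:40, 11:25-11:30, 12:50-12:55.
Tara ∩ Pita ∩ Callum: 08:15-09:00, 09:30-09:55, 10:35-10:40.
Tara ∩ Pita ∩ Callum ∩ Ulla: 08:25-09:00, 09:30-09:55, 10:35-10:40.
Tara ∩ Pita ∩ Callum ∩ Ulla ∩ Gita: 08:25-08:50, 09:50-09:55, 10:35-10:40.
Tara ∩ Pita ∩ Callum ∩ Ulla ∩ Gita ∩ Maria: 09:50-09:55, 10:35-10:40.
Tara ∩ Pita ∩ Callum ∩ Ulla ∩ Gita ∩ Maria ∩ Bashir: ∅.
There is no time when everyone is free.

none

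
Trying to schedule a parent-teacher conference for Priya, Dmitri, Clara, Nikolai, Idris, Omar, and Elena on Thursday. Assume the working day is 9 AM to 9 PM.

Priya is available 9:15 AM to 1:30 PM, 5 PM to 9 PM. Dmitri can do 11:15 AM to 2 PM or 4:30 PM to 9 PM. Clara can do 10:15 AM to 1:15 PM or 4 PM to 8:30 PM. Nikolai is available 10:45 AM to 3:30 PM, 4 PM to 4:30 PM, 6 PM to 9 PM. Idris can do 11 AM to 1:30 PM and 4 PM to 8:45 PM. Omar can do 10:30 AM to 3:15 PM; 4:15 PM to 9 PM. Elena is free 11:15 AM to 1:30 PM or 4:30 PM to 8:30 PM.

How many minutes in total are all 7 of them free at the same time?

270

Priya ∩ Dmitri: 11:15-13:30, 17:00-21:00.
Priya ∩ Dmitri ∩ Clara: 11:15-13:15, 17:00-20:30.
Priya ∩ Dmitri ∩ Clara ∩ Nikolai: 11:15-13:15, 18:00-20:30.
Priya ∩ Dmitri ∩ Clara ∩ Nikolai ∩ Idris: 11:15-13:15, 18:00-20:30.
Priya ∩ Dmitri ∩ Clara ∩ Nikolai ∩ Idris ∩ Omar: 11:15-13:15, 18:00-20:30.
Priya ∩ Dmitri ∩ Clara ∩ Nikolai ∩ Idris ∩ Omar ∩ Elena: 11:15-13:15, 18:00-20:30.
Summing the common windows: 120 + 150 = 270 minutes.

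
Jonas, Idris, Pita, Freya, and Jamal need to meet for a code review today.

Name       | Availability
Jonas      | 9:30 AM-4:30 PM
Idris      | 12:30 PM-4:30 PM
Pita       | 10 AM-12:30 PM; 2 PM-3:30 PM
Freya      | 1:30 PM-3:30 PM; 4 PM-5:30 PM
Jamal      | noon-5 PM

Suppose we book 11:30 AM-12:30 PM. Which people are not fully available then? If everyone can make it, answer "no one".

Freya, Idris, Jamal

Jonas: free for 11:30-12:30. Idris: not fully free for 11:30-12:30. Pita: free for 11:30-12:30. Freya: not fully free for 11:30-12:30. Jamal: not fully free for 11:30-12:30.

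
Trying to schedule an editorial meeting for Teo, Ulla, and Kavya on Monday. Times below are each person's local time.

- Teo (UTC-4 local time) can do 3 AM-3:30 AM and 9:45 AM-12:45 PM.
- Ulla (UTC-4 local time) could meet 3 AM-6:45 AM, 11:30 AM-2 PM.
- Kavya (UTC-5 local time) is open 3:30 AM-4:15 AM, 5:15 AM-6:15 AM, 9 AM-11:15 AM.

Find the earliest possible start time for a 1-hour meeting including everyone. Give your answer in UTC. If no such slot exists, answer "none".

Teo in UTC: 07:00-07:30, 13:45-16:45 (add 4h to convert from UTC-4).
Ulla in UTC: 07:00-10:45, 15:30-18:00 (add 4h to convert from UTC-4).
Kavya in UTC: 08:30-09:15, 10:15-11:15, 14:00-16:15 (add 5h to convert from UTC-5).
Teo ∩ Ulla: 07:00-07:30, 15:30-16:45.
Teo ∩ Ulla ∩ Kavya: 15:30-16:15.
So the common availability across everyone is 15:30-16:15.
No common window is at least 60 minutes long.

none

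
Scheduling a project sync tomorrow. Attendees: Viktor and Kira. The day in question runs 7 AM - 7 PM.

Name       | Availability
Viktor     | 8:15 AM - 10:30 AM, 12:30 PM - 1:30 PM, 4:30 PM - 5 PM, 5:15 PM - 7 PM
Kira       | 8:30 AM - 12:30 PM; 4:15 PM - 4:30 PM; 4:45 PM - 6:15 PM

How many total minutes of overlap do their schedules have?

Viktor ∩ Kira: 08:30-10:30, 16:45-17:00, 17:15-18:15.
Summing the common windows: 120 + 15 + 60 = 195 minutes.

195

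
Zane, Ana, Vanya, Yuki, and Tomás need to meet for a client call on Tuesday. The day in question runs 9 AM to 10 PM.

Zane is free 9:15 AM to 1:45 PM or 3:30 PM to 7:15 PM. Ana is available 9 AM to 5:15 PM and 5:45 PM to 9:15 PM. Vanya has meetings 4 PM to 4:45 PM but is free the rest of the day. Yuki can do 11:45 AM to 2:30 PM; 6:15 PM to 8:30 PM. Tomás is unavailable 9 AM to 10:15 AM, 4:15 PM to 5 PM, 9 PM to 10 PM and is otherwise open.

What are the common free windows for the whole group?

11:45-13:45, 18:15-19:15

Zane free: 09:15-13:45, 15:30-19:15.
Ana free: 09:00-17:15, 17:45-21:15.
Vanya free: 09:00-16:00, 16:45-22:00 (invert busy blocks within the working day).
Yuki free: 11:45-14:30, 18:15-20:30.
Tomás free: 10:15-16:15, 17:00-21:00 (invert busy blocks within the working day).
Zane ∩ Ana: 09:15-13:45, 15:30-17:15, 17:45-19:15.
Zane ∩ Ana ∩ Vanya: 09:15-13:45, 15:30-16:00, 16:45-17:15, 17:45-19:15.
Zane ∩ Ana ∩ Vanya ∩ Yuki: 11:45-13:45, 18:15-19:15.
Zane ∩ Ana ∩ Vanya ∩ Yuki ∩ Tomás: 11:45-13:45, 18:15-19:15.
So the common availability across everyone is 11:45-13:45, 18:15-19:15.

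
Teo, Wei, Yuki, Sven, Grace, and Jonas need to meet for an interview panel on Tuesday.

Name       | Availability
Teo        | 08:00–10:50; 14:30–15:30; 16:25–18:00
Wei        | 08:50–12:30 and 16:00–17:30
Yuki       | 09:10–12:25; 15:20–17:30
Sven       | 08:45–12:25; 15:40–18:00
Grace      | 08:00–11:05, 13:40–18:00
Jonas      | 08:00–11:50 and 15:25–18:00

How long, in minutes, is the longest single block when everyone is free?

Teo ∩ Wei: 08:50-10:50, 16:25-17:30.
Teo ∩ Wei ∩ Yuki: 09:10-10:50, 16:25-17:30.
Teo ∩ Wei ∩ Yuki ∩ Sven: 09:10-10:50, 16:25-17:30.
Teo ∩ Wei ∩ Yuki ∩ Sven ∩ Grace: 09:10-10:50, 16:25-17:30.
Teo ∩ Wei ∩ Yuki ∩ Sven ∩ Grace ∩ Jonas: 09:10-10:50, 16:25-17:30.
So the common availability across everyone is 09:10-10:50, 16:25-17:30.
The longest is 09:10-10:50 at 100 minutes.

100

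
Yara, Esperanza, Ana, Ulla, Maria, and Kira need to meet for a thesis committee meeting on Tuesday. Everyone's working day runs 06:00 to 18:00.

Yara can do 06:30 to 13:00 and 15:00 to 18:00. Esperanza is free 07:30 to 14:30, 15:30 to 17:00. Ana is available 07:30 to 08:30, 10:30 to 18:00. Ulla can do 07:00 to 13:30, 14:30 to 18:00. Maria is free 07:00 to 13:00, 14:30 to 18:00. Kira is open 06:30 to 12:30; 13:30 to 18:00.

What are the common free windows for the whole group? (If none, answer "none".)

Yara ∩ Esperanza: 07:30-13:00, 15:30-17:00.
Yara ∩ Esperanza ∩ Ana: 07:30-08:30, 10:30-13:00, 15:30-17:00.
Yara ∩ Esperanza ∩ Ana ∩ Ulla: 07:30-08:30, 10:30-13:00, 15:30-17:00.
Yara ∩ Esperanza ∩ Ana ∩ Ulla ∩ Maria: 07:30-08:30, 10:30-13:00, 15:30-17:00.
Yara ∩ Esperanza ∩ Ana ∩ Ulla ∩ Maria ∩ Kira: 07:30-08:30, 10:30-12:30, 15:30-17:00.
Those are the intersection windows.

07:30-08:30, 10:30-12:30, 15:30-17:00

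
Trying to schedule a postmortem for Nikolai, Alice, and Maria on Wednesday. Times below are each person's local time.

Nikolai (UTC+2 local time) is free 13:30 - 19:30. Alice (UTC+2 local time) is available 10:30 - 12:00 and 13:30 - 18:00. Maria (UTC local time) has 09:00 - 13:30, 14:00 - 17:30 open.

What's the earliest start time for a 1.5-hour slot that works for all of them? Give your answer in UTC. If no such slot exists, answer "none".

Nikolai in UTC: 11:30-17:30 (subtract 2h to convert from UTC+2).
Alice in UTC: 08:30-10:00, 11:30-16:00 (subtract 2h to convert from UTC+2).
Maria in UTC: 09:00-13:30, 14:00-17:30.
Nikolai ∩ Alice: 11:30-16:00.
Nikolai ∩ Alice ∩ Maria: 11:30-13:30, 14:00-16:00.
The first common window of at least 90 minutes is 11:30-13:30, so the earliest start is 11:30.

11:30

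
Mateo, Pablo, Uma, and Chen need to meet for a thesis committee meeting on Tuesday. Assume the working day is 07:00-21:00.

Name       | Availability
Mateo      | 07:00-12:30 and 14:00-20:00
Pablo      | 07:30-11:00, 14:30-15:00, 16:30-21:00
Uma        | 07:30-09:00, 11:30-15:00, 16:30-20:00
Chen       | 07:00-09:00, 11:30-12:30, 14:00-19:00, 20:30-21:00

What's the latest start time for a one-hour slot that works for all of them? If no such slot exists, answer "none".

18:00

Mateo ∩ Pablo: 07:30-11:00, 14:30-15:00, 16:30-20:00.
Mateo ∩ Pablo ∩ Uma: 07:30-09:00, 14:30-15:00, 16:30-20:00.
Mateo ∩ Pablo ∩ Uma ∩ Chen: 07:30-09:00, 14:30-15:00, 16:30-19:00.
So the common availability across everyone is 07:30-09:00, 14:30-15:00, 16:30-19:00.
The last common window of at least 60 minutes is 16:30-19:00; a 60-minute meeting can start as late as 18:00 and still end by 19:00.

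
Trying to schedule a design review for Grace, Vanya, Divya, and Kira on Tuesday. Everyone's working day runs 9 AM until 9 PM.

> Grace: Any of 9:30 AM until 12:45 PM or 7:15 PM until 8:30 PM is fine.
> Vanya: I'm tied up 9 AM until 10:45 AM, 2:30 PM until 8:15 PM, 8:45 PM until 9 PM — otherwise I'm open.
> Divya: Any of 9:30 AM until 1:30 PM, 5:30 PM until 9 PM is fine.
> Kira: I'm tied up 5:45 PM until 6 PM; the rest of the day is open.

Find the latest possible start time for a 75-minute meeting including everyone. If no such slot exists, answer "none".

11:30

Grace free: 09:30-12:45, 19:15-20:30.
Vanya free: 10:45-14:30, 20:15-20:45 (invert busy blocks within the working day).
Divya free: 09:30-13:30, 17:30-21:00.
Kira free: 09:00-17:45, 18:00-21:00 (invert busy blocks within the working day).
Grace ∩ Vanya: 10:45-12:45, 20:15-20:30.
Grace ∩ Vanya ∩ Divya: 10:45-12:45, 20:15-20:30.
Grace ∩ Vanya ∩ Divya ∩ Kira: 10:45-12:45, 20:15-20:30.
So the common availability across everyone is 10:45-12:45, 20:15-20:30.
The last common window of at least 75 minutes is 10:45-12:45; a 75-minute meeting can start as late as 11:30 and still end by 12:45.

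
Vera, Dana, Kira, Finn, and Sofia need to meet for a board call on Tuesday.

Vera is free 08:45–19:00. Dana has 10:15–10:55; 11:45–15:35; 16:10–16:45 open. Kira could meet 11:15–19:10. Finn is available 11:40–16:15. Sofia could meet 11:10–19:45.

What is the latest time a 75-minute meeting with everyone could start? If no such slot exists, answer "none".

Vera ∩ Dana: 10:15-10:55, 11:45-15:35, 16:10-16:45.
Vera ∩ Dana ∩ Kira: 11:45-15:35, 16:10-16:45.
Vera ∩ Dana ∩ Kira ∩ Finn: 11:45-15:35, 16:10-16:15.
Vera ∩ Dana ∩ Kira ∩ Finn ∩ Sofia: 11:45-15:35, 16:10-16:15.
The last common window of at least 75 minutes is 11:45-15:35; a 75-minute meeting can start as late as 14:20 and still end by 15:35.

14:20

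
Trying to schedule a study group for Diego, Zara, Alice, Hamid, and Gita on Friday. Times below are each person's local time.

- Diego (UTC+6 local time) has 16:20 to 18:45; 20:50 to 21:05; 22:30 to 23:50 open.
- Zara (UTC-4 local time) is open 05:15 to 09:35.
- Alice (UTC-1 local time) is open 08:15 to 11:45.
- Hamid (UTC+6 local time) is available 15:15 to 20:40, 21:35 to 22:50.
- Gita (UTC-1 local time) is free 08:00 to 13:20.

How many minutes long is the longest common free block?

145

Diego in UTC: 10:20-12:45, 14:50-15:05, 16:30-17:50 (subtract 6h to convert from UTC+6).
Zara in UTC: 09:15-13:35 (add 4h to convert from UTC-4).
Alice in UTC: 09:15-12:45 (add 1h to convert from UTC-1).
Hamid in UTC: 09:15-14:40, 15:35-16:50 (subtract 6h to convert from UTC+6).
Gita in UTC: 09:00-14:20 (add 1h to convert from UTC-1).
Diego ∩ Zara: 10:20-12:45.
Diego ∩ Zara ∩ Alice: 10:20-12:45.
Diego ∩ Zara ∩ Alice ∩ Hamid: 10:20-12:45.
Diego ∩ Zara ∩ Alice ∩ Hamid ∩ Gita: 10:20-12:45.
The longest is 10:20-12:45 at 145 minutes.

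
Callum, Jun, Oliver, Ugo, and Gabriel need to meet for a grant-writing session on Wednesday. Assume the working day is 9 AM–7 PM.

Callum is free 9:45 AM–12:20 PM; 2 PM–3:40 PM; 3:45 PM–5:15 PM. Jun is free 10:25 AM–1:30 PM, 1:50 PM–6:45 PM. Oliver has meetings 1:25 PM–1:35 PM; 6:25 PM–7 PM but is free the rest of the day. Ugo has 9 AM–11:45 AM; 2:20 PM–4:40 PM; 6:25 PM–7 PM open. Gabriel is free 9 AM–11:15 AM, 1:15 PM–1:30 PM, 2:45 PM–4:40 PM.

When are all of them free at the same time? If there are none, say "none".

10:25-11:15, 14:45-15:40, 15:45-16:40

Callum free: 09:45-12:20, 14:00-15:40, 15:45-17:15.
Jun free: 10:25-13:30, 13:50-18:45.
Oliver free: 09:00-13:25, 13:35-18:25 (invert busy blocks within the working day).
Ugo free: 09:00-11:45, 14:20-16:40, 18:25-19:00.
Gabriel free: 09:00-11:15, 13:15-13:30, 14:45-16:40.
Callum ∩ Jun: 10:25-12:20, 14:00-15:40, 15:45-17:15.
Callum ∩ Jun ∩ Oliver: 10:25-12:20, 14:00-15:40, 15:45-17:15.
Callum ∩ Jun ∩ Oliver ∩ Ugo: 10:25-11:45, 14:20-15:40, 15:45-16:40.
Callum ∩ Jun ∩ Oliver ∩ Ugo ∩ Gabriel: 10:25-11:15, 14:45-15:40, 15:45-16:40.
So the common availability across everyone is 10:25-11:15, 14:45-15:40, 15:45-16:40.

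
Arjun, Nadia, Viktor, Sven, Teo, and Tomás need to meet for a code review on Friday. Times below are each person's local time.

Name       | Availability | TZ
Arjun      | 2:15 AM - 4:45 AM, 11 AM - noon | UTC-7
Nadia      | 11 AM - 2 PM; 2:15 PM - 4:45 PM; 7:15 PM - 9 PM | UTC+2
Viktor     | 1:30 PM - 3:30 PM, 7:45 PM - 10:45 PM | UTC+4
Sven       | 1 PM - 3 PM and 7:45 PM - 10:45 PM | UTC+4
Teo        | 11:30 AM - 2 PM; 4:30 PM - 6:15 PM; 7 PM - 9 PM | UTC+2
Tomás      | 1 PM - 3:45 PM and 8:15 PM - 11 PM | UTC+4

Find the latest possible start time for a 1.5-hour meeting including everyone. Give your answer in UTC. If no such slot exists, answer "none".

Arjun in UTC: 09:15-11:45, 18:00-19:00 (add 7h to convert from UTC-7).
Nadia in UTC: 09:00-12:00, 12:15-14:45, 17:15-19:00 (subtract 2h to convert from UTC+2).
Viktor in UTC: 09:30-11:30, 15:45-18:45 (subtract 4h to convert from UTC+4).
Sven in UTC: 09:00-11:00, 15:45-18:45 (subtract 4h to convert from UTC+4).
Teo in UTC: 09:30-12:00, 14:30-16:15, 17:00-19:00 (subtract 2h to convert from UTC+2).
Tomás in UTC: 09:00-11:45, 16:15-19:00 (subtract 4h to convert from UTC+4).
Arjun ∩ Nadia: 09:15-11:45, 18:00-19:00.
Arjun ∩ Nadia ∩ Viktor: 09:30-11:30, 18:00-18:45.
Arjun ∩ Nadia ∩ Viktor ∩ Sven: 09:30-11:00, 18:00-18:45.
Arjun ∩ Nadia ∩ Viktor ∩ Sven ∩ Teo: 09:30-11:00, 18:00-18:45.
Arjun ∩ Nadia ∩ Viktor ∩ Sven ∩ Teo ∩ Tomás: 09:30-11:00, 18:00-18:45.
The last common window of at least 90 minutes is 09:30-11:00; a 90-minute meeting can start as late as 09:30 and still end by 11:00.

09:30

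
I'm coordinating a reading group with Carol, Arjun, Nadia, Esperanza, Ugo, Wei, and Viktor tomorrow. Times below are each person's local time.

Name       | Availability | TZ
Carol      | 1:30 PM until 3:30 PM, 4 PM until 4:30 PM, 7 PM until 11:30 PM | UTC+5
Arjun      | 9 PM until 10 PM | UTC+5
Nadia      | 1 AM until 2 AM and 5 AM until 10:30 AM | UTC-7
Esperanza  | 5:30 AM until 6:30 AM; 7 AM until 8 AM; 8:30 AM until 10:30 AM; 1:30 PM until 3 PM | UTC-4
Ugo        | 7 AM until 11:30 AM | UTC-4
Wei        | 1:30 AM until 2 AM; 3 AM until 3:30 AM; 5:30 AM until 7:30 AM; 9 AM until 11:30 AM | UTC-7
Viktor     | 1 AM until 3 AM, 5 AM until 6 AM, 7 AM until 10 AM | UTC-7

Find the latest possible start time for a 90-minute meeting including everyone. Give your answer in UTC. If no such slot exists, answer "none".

none

Carol in UTC: 08:30-10:30, 11:00-11:30, 14:00-18:30 (subtract 5h to convert from UTC+5).
Arjun in UTC: 16:00-17:00 (subtract 5h to convert from UTC+5).
Nadia in UTC: 08:00-09:00, 12:00-17:30 (add 7h to convert from UTC-7).
Esperanza in UTC: 09:30-10:30, 11:00-12:00, 12:30-14:30, 17:30-19:00 (add 4h to convert from UTC-4).
Ugo in UTC: 11:00-15:30 (add 4h to convert from UTC-4).
Wei in UTC: 08:30-09:00, 10:00-10:30, 12:30-14:30, 16:00-18:30 (add 7h to convert from UTC-7).
Viktor in UTC: 08:00-10:00, 12:00-13:00, 14:00-17:00 (add 7h to convert from UTC-7).
Carol ∩ Arjun: 16:00-17:00.
Carol ∩ Arjun ∩ Nadia: 16:00-17:00.
Carol ∩ Arjun ∩ Nadia ∩ Esperanza: ∅.
Carol ∩ Arjun ∩ Nadia ∩ Esperanza ∩ Ugo: ∅.
Carol ∩ Arjun ∩ Nadia ∩ Esperanza ∩ Ugo ∩ Wei: ∅.
Carol ∩ Arjun ∩ Nadia ∩ Esperanza ∩ Ugo ∩ Wei ∩ Viktor: ∅.
There is no time when everyone is free.
No common window is at least 90 minutes long.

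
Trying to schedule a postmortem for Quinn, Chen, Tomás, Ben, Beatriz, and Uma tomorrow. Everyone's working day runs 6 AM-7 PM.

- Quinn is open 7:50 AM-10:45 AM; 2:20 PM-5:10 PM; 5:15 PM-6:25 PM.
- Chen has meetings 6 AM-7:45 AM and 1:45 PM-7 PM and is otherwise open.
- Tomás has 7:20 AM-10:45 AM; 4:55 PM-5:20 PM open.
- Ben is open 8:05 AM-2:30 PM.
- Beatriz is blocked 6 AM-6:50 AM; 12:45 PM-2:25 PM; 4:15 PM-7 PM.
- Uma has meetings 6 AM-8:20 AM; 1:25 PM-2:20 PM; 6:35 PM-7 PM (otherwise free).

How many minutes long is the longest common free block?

145

Quinn free: 07:50-10:45, 14:20-17:10, 17:15-18:25.
Chen free: 07:45-13:45 (invert busy blocks within the working day).
Tomás free: 07:20-10:45, 16:55-17:20.
Ben free: 08:05-14:30.
Beatriz free: 06:50-12:45, 14:25-16:15 (invert busy blocks within the working day).
Uma free: 08:20-13:25, 14:20-18:35 (invert busy blocks within the working day).
Quinn ∩ Chen: 07:50-10:45.
Quinn ∩ Chen ∩ Tomás: 07:50-10:45.
Quinn ∩ Chen ∩ Tomás ∩ Ben: 08:05-10:45.
Quinn ∩ Chen ∩ Tomás ∩ Ben ∩ Beatriz: 08:05-10:45.
Quinn ∩ Chen ∩ Tomás ∩ Ben ∩ Beatriz ∩ Uma: 08:20-10:45.
Those are the intersection windows.
The longest is 08:20-10:45 at 145 minutes.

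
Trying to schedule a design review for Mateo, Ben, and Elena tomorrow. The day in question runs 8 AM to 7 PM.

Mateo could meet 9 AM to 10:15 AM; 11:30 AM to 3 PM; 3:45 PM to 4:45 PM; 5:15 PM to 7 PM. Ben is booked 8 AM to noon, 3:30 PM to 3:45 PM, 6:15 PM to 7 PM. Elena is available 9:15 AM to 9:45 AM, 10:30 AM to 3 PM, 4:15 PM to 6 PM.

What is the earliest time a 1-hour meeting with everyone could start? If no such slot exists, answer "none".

12:00

Mateo free: 09:00-10:15, 11:30-15:00, 15:45-16:45, 17:15-19:00.
Ben free: 12:00-15:30, 15:45-18:15 (invert busy blocks within the working day).
Elena free: 09:15-09:45, 10:30-15:00, 16:15-18:00.
Mateo ∩ Ben: 12:00-15:00, 15:45-16:45, 17:15-18:15.
Mateo ∩ Ben ∩ Elena: 12:00-15:00, 16:15-16:45, 17:15-18:00.
The first common window of at least 60 minutes is 12:00-15:00, so the earliest start is 12:00.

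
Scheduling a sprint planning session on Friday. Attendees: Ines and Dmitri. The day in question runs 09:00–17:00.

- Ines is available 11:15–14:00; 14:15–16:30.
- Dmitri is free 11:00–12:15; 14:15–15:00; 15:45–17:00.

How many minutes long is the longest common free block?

Ines ∩ Dmitri: 11:15-12:15, 14:15-15:00, 15:45-16:30.
The longest is 11:15-12:15 at 60 minutes.

60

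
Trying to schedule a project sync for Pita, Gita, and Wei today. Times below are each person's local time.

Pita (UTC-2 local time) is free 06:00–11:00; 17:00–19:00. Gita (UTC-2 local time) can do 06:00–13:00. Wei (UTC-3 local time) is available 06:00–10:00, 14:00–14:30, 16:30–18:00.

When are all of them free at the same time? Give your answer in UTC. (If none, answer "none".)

09:00-13:00

Pita in UTC: 08:00-13:00, 19:00-21:00 (add 2h to convert from UTC-2).
Gita in UTC: 08:00-15:00 (add 2h to convert from UTC-2).
Wei in UTC: 09:00-13:00, 17:00-17:30, 19:30-21:00 (add 3h to convert from UTC-3).
Pita ∩ Gita: 08:00-13:00.
Pita ∩ Gita ∩ Wei: 09:00-13:00.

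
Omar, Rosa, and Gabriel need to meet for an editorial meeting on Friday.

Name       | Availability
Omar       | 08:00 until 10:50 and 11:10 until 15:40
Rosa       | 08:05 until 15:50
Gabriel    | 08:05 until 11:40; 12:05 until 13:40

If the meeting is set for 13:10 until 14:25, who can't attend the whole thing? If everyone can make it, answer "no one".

Omar: free for 13:10-14:25. Rosa: free for 13:10-14:25. Gabriel: not fully free for 13:10-14:25.

Gabriel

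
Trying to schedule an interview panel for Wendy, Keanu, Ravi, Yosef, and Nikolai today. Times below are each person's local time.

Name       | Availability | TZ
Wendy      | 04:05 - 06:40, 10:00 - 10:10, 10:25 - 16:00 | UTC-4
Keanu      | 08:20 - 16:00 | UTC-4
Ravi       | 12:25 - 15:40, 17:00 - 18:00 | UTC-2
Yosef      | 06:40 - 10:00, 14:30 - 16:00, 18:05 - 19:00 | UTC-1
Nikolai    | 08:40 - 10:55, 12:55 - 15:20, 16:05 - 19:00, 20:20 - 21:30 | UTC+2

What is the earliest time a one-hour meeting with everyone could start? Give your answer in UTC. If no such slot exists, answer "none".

15:30

Wendy in UTC: 08:05-10:40, 14:00-14:10, 14:25-20:00 (add 4h to convert from UTC-4).
Keanu in UTC: 12:20-20:00 (add 4h to convert from UTC-4).
Ravi in UTC: 14:25-17:40, 19:00-20:00 (add 2h to convert from UTC-2).
Yosef in UTC: 07:40-11:00, 15:30-17:00, 19:05-20:00 (add 1h to convert from UTC-1).
Nikolai in UTC: 06:40-08:55, 10:55-13:20, 14:05-17:00, 18:20-19:30 (subtract 2h to convert from UTC+2).
Wendy ∩ Keanu: 14:00-14:10, 14:25-20:00.
Wendy ∩ Keanu ∩ Ravi: 14:25-17:40, 19:00-20:00.
Wendy ∩ Keanu ∩ Ravi ∩ Yosef: 15:30-17:00, 19:05-20:00.
Wendy ∩ Keanu ∩ Ravi ∩ Yosef ∩ Nikolai: 15:30-17:00, 19:05-19:30.
The first common window of at least 60 minutes is 15:30-17:00, so the earliest start is 15:30.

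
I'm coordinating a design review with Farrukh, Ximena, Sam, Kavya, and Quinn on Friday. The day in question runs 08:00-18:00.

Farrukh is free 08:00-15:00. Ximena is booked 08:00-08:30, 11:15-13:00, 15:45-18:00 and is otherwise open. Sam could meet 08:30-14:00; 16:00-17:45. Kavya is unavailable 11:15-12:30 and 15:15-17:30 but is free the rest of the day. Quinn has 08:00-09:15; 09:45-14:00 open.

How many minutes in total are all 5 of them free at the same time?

195

Farrukh free: 08:00-15:00.
Ximena free: 08:30-11:15, 13:00-15:45 (invert busy blocks within the working day).
Sam free: 08:30-14:00, 16:00-17:45.
Kavya free: 08:00-11:15, 12:30-15:15, 17:30-18:00 (invert busy blocks within the working day).
Quinn free: 08:00-09:15, 09:45-14:00.
Farrukh ∩ Ximena: 08:30-11:15, 13:00-15:00.
Farrukh ∩ Ximena ∩ Sam: 08:30-11:15, 13:00-14:00.
Farrukh ∩ Ximena ∩ Sam ∩ Kavya: 08:30-11:15, 13:00-14:00.
Farrukh ∩ Ximena ∩ Sam ∩ Kavya ∩ Quinn: 08:30-09:15, 09:45-11:15, 13:00-14:00.
Summing the common windows: 45 + 90 + 60 = 195 minutes.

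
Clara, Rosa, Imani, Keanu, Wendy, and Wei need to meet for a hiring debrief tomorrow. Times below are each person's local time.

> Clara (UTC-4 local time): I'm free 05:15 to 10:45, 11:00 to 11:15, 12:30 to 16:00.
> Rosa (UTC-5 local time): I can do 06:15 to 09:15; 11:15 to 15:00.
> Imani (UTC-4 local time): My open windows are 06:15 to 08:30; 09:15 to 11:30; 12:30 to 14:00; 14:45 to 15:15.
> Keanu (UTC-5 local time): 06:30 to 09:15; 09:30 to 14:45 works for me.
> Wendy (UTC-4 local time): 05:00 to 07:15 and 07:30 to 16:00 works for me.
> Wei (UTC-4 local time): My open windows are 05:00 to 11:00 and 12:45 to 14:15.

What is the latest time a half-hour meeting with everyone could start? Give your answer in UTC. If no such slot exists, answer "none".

Clara in UTC: 09:15-14:45, 15:00-15:15, 16:30-20:00 (add 4h to convert from UTC-4).
Rosa in UTC: 11:15-14:15, 16:15-20:00 (add 5h to convert from UTC-5).
Imani in UTC: 10:15-12:30, 13:15-15:30, 16:30-18:00, 18:45-19:15 (add 4h to convert from UTC-4).
Keanu in UTC: 11:30-14:15, 14:30-19:45 (add 5h to convert from UTC-5).
Wendy in UTC: 09:00-11:15, 11:30-20:00 (add 4h to convert from UTC-4).
Wei in UTC: 09:00-15:00, 16:45-18:15 (add 4h to convert from UTC-4).
Clara ∩ Rosa: 11:15-14:15, 16:30-20:00.
Clara ∩ Rosa ∩ Imani: 11:15-12:30, 13:15-14:15, 16:30-18:00, 18:45-19:15.
Clara ∩ Rosa ∩ Imani ∩ Keanu: 11:30-12:30, 13:15-14:15, 16:30-18:00, 18:45-19:15.
Clara ∩ Rosa ∩ Imani ∩ Keanu ∩ Wendy: 11:30-12:30, 13:15-14:15, 16:30-18:00, 18:45-19:15.
Clara ∩ Rosa ∩ Imani ∩ Keanu ∩ Wendy ∩ Wei: 11:30-12:30, 13:15-14:15, 16:45-18:00.
The last common window of at least 30 minutes is 16:45-18:00; a 30-minute meeting can start as late as 17:30 and still end by 18:00.

17:30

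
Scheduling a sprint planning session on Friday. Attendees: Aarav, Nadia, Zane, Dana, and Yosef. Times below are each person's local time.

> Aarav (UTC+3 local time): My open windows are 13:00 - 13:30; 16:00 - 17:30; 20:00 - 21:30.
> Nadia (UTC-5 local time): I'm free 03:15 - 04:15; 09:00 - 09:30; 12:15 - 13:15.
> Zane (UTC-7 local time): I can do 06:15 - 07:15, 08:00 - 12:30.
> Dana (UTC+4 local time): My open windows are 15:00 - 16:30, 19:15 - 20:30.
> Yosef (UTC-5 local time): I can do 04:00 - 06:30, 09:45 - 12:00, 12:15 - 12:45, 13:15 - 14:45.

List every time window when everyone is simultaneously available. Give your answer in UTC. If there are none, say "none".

Aarav in UTC: 10:00-10:30, 13:00-14:30, 17:00-18:30 (subtract 3h to convert from UTC+3).
Nadia in UTC: 08:15-09:15, 14:00-14:30, 17:15-18:15 (add 5h to convert from UTC-5).
Zane in UTC: 13:15-14:15, 15:00-19:30 (add 7h to convert from UTC-7).
Dana in UTC: 11:00-12:30, 15:15-16:30 (subtract 4h to convert from UTC+4).
Yosef in UTC: 09:00-11:30, 14:45-17:00, 17:15-17:45, 18:15-19:45 (add 5h to convert from UTC-5).
Aarav ∩ Nadia: 14:00-14:30, 17:15-18:15.
Aarav ∩ Nadia ∩ Zane: 14:00-14:15, 17:15-18:15.
Aarav ∩ Nadia ∩ Zane ∩ Dana: ∅.
Aarav ∩ Nadia ∩ Zane ∩ Dana ∩ Yosef: ∅.
There is no time when everyone is free.

none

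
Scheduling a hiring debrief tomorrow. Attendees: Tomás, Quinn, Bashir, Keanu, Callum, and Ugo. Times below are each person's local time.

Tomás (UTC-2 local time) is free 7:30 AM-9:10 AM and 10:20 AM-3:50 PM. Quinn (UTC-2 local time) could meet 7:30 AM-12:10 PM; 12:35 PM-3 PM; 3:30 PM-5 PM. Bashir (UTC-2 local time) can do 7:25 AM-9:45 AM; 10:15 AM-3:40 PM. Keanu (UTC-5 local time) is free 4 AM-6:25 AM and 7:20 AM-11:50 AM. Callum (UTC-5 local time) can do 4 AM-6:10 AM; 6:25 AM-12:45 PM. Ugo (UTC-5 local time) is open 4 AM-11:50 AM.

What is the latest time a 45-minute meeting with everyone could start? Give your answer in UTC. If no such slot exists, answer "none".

Tomás in UTC: 09:30-11:10, 12:20-17:50 (add 2h to convert from UTC-2).
Quinn in UTC: 09:30-14:10, 14:35-17:00, 17:30-19:00 (add 2h to convert from UTC-2).
Bashir in UTC: 09:25-11:45, 12:15-17:40 (add 2h to convert from UTC-2).
Keanu in UTC: 09:00-11:25, 12:20-16:50 (add 5h to convert from UTC-5).
Callum in UTC: 09:00-11:10, 11:25-17:45 (add 5h to convert from UTC-5).
Ugo in UTC: 09:00-16:50 (add 5h to convert from UTC-5).
Tomás ∩ Quinn: 09:30-11:10, 12:20-14:10, 14:35-17:00, 17:30-17:50.
Tomás ∩ Quinn ∩ Bashir: 09:30-11:10, 12:20-14:10, 14:35-17:00, 17:30-17:40.
Tomás ∩ Quinn ∩ Bashir ∩ Keanu: 09:30-11:10, 12:20-14:10, 14:35-16:50.
Tomás ∩ Quinn ∩ Bashir ∩ Keanu ∩ Callum: 09:30-11:10, 12:20-14:10, 14:35-16:50.
Tomás ∩ Quinn ∩ Bashir ∩ Keanu ∩ Callum ∩ Ugo: 09:30-11:10, 12:20-14:10, 14:35-16:50.
The last common window of at least 45 minutes is 14:35-16:50; a 45-minute meeting can start as late as 16:05 and still end by 16:50.

16:05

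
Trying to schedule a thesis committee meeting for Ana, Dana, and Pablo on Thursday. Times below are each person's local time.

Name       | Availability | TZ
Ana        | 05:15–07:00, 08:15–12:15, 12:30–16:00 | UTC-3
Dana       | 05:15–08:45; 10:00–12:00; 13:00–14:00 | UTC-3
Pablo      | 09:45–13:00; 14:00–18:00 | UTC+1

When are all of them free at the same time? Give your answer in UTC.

Ana in UTC: 08:15-10:00, 11:15-15:15, 15:30-19:00 (add 3h to convert from UTC-3).
Dana in UTC: 08:15-11:45, 13:00-15:00, 16:00-17:00 (add 3h to convert from UTC-3).
Pablo in UTC: 08:45-12:00, 13:00-17:00 (subtract 1h to convert from UTC+1).
Ana ∩ Dana: 08:15-10:00, 11:15-11:45, 13:00-15:00, 16:00-17:00.
Ana ∩ Dana ∩ Pablo: 08:45-10:00, 11:15-11:45, 13:00-15:00, 16:00-17:00.

08:45-10:00, 11:15-11:45, 13:00-15:00, 16:00-17:00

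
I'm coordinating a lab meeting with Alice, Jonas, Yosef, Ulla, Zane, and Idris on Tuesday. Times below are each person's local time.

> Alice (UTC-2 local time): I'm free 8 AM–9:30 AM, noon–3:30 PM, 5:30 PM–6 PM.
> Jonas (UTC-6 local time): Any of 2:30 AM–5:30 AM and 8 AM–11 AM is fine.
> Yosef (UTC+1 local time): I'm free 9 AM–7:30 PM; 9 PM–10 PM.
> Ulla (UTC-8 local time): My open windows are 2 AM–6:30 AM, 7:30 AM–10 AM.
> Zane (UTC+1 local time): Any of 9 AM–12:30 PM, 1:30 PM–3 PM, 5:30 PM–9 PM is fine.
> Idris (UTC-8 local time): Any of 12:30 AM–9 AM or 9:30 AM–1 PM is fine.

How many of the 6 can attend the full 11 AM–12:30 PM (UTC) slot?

Alice in UTC: 10:00-11:30, 14:00-17:30, 19:30-20:00 (add 2h to convert from UTC-2).
Jonas in UTC: 08:30-11:30, 14:00-17:00 (add 6h to convert from UTC-6).
Yosef in UTC: 08:00-18:30, 20:00-21:00 (subtract 1h to convert from UTC+1).
Ulla in UTC: 10:00-14:30, 15:30-18:00 (add 8h to convert from UTC-8).
Zane in UTC: 08:00-11:30, 12:30-14:00, 16:30-20:00 (subtract 1h to convert from UTC+1).
Idris in UTC: 08:30-17:00, 17:30-21:00 (add 8h to convert from UTC-8).
Yosef, Ulla, and Idris can make the full 11:00-12:30 slot — that's 3.

3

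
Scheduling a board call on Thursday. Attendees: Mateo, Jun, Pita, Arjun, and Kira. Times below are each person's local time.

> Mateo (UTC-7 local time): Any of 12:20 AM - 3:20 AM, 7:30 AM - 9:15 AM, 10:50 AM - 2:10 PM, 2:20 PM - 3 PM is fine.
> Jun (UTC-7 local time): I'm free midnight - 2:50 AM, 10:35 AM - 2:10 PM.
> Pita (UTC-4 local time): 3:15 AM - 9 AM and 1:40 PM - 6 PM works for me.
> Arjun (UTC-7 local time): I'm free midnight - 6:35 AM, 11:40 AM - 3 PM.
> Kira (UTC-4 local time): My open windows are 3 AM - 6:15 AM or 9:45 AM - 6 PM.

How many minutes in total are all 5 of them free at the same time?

Mateo in UTC: 07:20-10:20, 14:30-16:15, 17:50-21:10, 21:20-22:00 (add 7h to convert from UTC-7).
Jun in UTC: 07:00-09:50, 17:35-21:10 (add 7h to convert from UTC-7).
Pita in UTC: 07:15-13:00, 17:40-22:00 (add 4h to convert from UTC-4).
Arjun in UTC: 07:00-13:35, 18:40-22:00 (add 7h to convert from UTC-7).
Kira in UTC: 07:00-10:15, 13:45-22:00 (add 4h to convert from UTC-4).
Mateo ∩ Jun: 07:20-09:50, 17:50-21:10.
Mateo ∩ Jun ∩ Pita: 07:20-09:50, 17:50-21:10.
Mateo ∩ Jun ∩ Pita ∩ Arjun: 07:20-09:50, 18:40-21:10.
Mateo ∩ Jun ∩ Pita ∩ Arjun ∩ Kira: 07:20-09:50, 18:40-21:10.
So the common availability across everyone is 07:20-09:50, 18:40-21:10.
Summing the common windows: 150 + 150 = 300 minutes.

300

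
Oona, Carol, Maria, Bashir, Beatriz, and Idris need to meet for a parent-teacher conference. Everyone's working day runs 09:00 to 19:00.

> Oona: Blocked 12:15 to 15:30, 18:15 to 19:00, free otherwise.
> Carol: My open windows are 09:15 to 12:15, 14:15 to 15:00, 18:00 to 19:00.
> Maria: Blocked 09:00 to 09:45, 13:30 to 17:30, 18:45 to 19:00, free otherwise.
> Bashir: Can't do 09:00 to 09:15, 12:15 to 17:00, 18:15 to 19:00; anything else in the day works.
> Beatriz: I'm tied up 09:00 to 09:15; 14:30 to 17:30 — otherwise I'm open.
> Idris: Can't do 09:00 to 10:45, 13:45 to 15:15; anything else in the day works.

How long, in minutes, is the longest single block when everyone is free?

90

Oona free: 09:00-12:15, 15:30-18:15 (invert busy blocks within the working day).
Carol free: 09:15-12:15, 14:15-15:00, 18:00-19:00.
Maria free: 09:45-13:30, 17:30-18:45 (invert busy blocks within the working day).
Bashir free: 09:15-12:15, 17:00-18:15 (invert busy blocks within the working day).
Beatriz free: 09:15-14:30, 17:30-19:00 (invert busy blocks within the working day).
Idris free: 10:45-13:45, 15:15-19:00 (invert busy blocks within the working day).
Oona ∩ Carol: 09:15-12:15, 18:00-18:15.
Oona ∩ Carol ∩ Maria: 09:45-12:15, 18:00-18:15.
Oona ∩ Carol ∩ Maria ∩ Bashir: 09:45-12:15, 18:00-18:15.
Oona ∩ Carol ∩ Maria ∩ Bashir ∩ Beatriz: 09:45-12:15, 18:00-18:15.
Oona ∩ Carol ∩ Maria ∩ Bashir ∩ Beatriz ∩ Idris: 10:45-12:15, 18:00-18:15.
The longest is 10:45-12:15 at 90 minutes.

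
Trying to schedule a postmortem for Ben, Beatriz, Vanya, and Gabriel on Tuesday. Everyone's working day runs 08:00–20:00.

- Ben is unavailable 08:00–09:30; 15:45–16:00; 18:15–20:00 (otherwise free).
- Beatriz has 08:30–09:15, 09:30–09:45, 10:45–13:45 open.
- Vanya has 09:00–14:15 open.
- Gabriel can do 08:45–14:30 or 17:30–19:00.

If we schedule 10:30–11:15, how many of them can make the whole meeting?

3

Ben free: 09:30-15:45, 16:00-18:15 (invert busy blocks within the working day).
Beatriz free: 08:30-09:15, 09:30-09:45, 10:45-13:45.
Vanya free: 09:00-14:15.
Gabriel free: 08:45-14:30, 17:30-19:00.
Ben, Vanya, and Gabriel can make the full 10:30-11:15 slot — that's 3.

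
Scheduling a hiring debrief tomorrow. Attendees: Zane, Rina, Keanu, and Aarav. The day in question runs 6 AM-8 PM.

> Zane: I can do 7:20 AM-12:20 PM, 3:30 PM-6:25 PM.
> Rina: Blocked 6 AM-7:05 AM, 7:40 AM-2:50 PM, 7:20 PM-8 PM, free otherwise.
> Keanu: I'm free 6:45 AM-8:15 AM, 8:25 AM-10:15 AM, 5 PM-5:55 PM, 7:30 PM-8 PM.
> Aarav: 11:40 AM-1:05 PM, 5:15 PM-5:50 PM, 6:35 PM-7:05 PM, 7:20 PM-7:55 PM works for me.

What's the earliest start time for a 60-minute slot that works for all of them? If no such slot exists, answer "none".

Zane free: 07:20-12:20, 15:30-18:25.
Rina free: 07:05-07:40, 14:50-19:20 (invert busy blocks within the working day).
Keanu free: 06:45-08:15, 08:25-10:15, 17:00-17:55, 19:30-20:00.
Aarav free: 11:40-13:05, 17:15-17:50, 18:35-19:05, 19:20-19:55.
Zane ∩ Rina: 07:20-07:40, 15:30-18:25.
Zane ∩ Rina ∩ Keanu: 07:20-07:40, 17:00-17:55.
Zane ∩ Rina ∩ Keanu ∩ Aarav: 17:15-17:50.
So the common availability across everyone is 17:15-17:50.
No common window is at least 60 minutes long.

none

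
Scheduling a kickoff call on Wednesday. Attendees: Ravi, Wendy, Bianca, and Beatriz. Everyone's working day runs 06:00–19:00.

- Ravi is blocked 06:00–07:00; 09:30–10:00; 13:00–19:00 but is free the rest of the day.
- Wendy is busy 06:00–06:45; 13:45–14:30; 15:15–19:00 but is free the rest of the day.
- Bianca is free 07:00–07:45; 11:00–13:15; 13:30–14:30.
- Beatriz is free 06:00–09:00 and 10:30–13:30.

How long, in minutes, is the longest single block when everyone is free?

120

Ravi free: 07:00-09:30, 10:00-13:00 (invert busy blocks within the working day).
Wendy free: 06:45-13:45, 14:30-15:15 (invert busy blocks within the working day).
Bianca free: 07:00-07:45, 11:00-13:15, 13:30-14:30.
Beatriz free: 06:00-09:00, 10:30-13:30.
Ravi ∩ Wendy: 07:00-09:30, 10:00-13:00.
Ravi ∩ Wendy ∩ Bianca: 07:00-07:45, 11:00-13:00.
Ravi ∩ Wendy ∩ Bianca ∩ Beatriz: 07:00-07:45, 11:00-13:00.
The longest is 11:00-13:00 at 120 minutes.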